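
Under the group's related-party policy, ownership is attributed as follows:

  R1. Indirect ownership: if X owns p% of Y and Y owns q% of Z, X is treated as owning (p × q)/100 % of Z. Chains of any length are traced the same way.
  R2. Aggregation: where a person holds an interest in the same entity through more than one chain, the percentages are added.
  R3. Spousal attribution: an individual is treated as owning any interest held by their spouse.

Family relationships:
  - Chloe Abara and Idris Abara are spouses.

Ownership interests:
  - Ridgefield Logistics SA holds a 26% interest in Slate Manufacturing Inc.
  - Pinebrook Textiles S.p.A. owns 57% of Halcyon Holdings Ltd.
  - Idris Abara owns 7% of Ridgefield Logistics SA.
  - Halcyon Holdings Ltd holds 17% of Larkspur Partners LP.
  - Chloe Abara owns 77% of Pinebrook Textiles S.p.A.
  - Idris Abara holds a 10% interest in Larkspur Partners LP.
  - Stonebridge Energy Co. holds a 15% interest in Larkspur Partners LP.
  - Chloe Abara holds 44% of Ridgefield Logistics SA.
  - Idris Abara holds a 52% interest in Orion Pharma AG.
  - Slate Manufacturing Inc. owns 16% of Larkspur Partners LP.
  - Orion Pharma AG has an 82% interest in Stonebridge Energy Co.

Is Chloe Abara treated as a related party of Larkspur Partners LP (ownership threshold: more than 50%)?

No

By spousal attribution (R3), Chloe Abara is treated as also owning Idris Abara's interest in Ridgefield Logistics SA, giving 44% + 7% = 51%.
By spousal attribution (R3), Chloe Abara is treated as owning Idris Abara's 52% interest in Orion Pharma AG.
By spousal attribution (R3), Chloe Abara is treated as owning Idris Abara's 10% interest in Larkspur Partners LP.
Chain via Pinebrook Textiles S.p.A. → Halcyon Holdings Ltd (R1): 77% × 57% × 17% = 7.4613% of Larkspur Partners LP.
Chain via Ridgefield Logistics SA → Slate Manufacturing Inc. (R1): 51% × 26% × 16% = 2.1216% of Larkspur Partners LP.
Chain via Orion Pharma AG → Stonebridge Energy Co. (R1): 52% × 82% × 15% = 6.396% of Larkspur Partners LP.
Direct interest in Larkspur Partners LP: 10%.
Aggregating (R2): 7.4613% + 2.1216% + 6.396% + 10% = 25.9789%.
25.9789% does not exceed the 50% threshold, so Chloe is not a related party to Larkspur Partners LP.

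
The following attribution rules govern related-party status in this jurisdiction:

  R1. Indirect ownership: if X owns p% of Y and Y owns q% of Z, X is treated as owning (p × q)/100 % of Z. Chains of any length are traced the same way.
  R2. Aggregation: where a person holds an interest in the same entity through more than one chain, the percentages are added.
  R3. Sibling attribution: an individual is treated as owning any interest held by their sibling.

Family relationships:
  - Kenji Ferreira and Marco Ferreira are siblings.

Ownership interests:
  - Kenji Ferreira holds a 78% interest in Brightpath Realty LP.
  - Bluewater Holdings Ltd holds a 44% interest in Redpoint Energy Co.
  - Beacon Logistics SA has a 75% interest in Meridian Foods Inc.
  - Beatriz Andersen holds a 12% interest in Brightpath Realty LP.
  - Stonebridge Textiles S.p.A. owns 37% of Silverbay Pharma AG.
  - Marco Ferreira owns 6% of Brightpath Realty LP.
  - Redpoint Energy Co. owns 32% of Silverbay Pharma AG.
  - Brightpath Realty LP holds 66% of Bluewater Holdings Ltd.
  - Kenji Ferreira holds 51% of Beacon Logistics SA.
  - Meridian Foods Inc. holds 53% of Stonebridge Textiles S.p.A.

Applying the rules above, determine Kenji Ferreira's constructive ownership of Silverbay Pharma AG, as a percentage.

By sibling attribution (R3), Kenji Ferreira is treated as also owning Marco Ferreira's interest in Brightpath Realty LP, giving 78% + 6% = 84%.
Chain via Beacon Logistics SA → Meridian Foods Inc. → Stonebridge Textiles S.p.A. (R1): 51% × 75% × 53% × 37% = 7.500825% of Silverbay Pharma AG.
Chain via Brightpath Realty LP → Bluewater Holdings Ltd → Redpoint Energy Co. (R1): 84% × 66% × 44% × 32% = 7.805952% of Silverbay Pharma AG.
Aggregating (R2): 7.500825% + 7.805952% = 15.306777%.

15.306777%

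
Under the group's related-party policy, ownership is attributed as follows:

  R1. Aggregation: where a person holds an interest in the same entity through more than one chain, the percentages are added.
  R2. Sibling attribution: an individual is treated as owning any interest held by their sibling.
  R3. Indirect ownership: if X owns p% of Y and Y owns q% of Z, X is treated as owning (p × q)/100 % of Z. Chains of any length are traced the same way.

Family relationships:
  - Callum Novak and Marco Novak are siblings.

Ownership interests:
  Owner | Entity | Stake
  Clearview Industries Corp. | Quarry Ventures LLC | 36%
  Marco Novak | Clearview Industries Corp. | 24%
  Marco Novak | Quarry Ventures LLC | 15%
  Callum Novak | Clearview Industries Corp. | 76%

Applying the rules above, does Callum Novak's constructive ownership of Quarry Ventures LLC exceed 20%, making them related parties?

By sibling attribution (R2), Callum Novak is treated as also owning Marco Novak's interest in Clearview Industries Corp, giving 76% + 24% = 100%.
By sibling attribution (R2), Callum Novak is treated as owning Marco Novak's 15% interest in Quarry Ventures LLC.
Chain via Clearview Industries Corp. (R3): 100% × 36% = 36% of Quarry Ventures LLC.
Direct interest in Quarry Ventures LLC: 15%.
Aggregating (R1): 36% + 15% = 51%.
51% exceeds the 20% threshold, so Callum is a related party to Quarry Ventures LLC.

Yes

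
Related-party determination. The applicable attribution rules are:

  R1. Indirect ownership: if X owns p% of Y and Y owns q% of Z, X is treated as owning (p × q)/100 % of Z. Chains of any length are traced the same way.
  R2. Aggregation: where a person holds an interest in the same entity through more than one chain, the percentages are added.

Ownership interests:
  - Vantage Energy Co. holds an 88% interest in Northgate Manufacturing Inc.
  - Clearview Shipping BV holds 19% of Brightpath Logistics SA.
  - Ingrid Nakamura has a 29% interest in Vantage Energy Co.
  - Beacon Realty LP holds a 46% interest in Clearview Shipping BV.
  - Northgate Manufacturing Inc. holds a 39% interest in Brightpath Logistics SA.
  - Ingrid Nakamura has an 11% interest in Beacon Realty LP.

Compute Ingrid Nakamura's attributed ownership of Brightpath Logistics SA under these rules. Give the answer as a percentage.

10.9142%

Chain via Vantage Energy Co. → Northgate Manufacturing Inc. (R1): 29% × 88% × 39% = 9.9528% of Brightpath Logistics SA.
Chain via Beacon Realty LP → Clearview Shipping BV (R1): 11% × 46% × 19% = 0.9614% of Brightpath Logistics SA.
Aggregating (R2): 9.9528% + 0.9614% = 10.9142%.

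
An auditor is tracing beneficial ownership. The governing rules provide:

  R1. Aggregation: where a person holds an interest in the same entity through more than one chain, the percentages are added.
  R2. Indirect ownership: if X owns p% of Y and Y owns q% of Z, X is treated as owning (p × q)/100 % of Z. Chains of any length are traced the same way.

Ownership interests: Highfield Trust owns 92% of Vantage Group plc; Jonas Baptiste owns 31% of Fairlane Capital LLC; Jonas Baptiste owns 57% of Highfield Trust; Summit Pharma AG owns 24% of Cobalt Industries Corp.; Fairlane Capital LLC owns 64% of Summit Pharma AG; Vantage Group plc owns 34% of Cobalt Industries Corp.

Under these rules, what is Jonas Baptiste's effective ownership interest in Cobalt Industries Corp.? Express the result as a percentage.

Chain via Fairlane Capital LLC → Summit Pharma AG (R2): 31% × 64% × 24% = 4.7616% of Cobalt Industries Corp.
Chain via Highfield Trust → Vantage Group plc (R2): 57% × 92% × 34% = 17.8296% of Cobalt Industries Corp.
Aggregating (R1): 4.7616% + 17.8296% = 22.5912%.

22.5912%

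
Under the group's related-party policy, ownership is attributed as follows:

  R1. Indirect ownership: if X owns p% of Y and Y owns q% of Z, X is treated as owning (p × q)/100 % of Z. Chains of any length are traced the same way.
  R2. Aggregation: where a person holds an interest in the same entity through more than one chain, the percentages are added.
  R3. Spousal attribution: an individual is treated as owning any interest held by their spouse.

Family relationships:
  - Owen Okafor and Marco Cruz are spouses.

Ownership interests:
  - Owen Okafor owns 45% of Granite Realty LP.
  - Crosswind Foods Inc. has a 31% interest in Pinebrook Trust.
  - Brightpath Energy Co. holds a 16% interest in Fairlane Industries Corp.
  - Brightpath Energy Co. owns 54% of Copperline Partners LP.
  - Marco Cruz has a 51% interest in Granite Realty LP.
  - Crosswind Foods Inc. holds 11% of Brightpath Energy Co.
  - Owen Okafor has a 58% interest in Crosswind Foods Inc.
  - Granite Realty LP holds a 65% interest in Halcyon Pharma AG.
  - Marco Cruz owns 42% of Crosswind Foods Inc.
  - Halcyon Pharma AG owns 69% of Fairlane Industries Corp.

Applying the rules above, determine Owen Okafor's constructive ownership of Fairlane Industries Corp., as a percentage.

By spousal attribution (R3), Owen Okafor is treated as also owning Marco Cruz's interest in Crosswind Foods Inc, giving 58% + 42% = 100%.
By spousal attribution (R3), Owen Okafor is treated as also owning Marco Cruz's interest in Granite Realty LP, giving 45% + 51% = 96%.
Chain via Crosswind Foods Inc. → Brightpath Energy Co. (R1): 100% × 11% × 16% = 1.76% of Fairlane Industries Corp.
Chain via Granite Realty LP → Halcyon Pharma AG (R1): 96% × 65% × 69% = 43.056% of Fairlane Industries Corp.
Aggregating (R2): 1.76% + 43.056% = 44.816%.

44.816%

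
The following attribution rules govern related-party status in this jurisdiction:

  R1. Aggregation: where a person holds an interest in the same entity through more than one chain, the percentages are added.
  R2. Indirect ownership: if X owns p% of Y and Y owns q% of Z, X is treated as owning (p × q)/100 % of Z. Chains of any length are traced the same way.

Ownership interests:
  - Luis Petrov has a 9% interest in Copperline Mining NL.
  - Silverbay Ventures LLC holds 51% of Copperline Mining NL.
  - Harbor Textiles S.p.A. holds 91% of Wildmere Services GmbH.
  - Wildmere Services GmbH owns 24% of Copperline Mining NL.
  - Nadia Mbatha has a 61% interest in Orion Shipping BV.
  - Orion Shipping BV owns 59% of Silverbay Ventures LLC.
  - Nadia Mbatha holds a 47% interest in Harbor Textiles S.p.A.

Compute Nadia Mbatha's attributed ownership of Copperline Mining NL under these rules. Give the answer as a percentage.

Chain via Harbor Textiles S.p.A. → Wildmere Services GmbH (R2): 47% × 91% × 24% = 10.2648% of Copperline Mining NL.
Chain via Orion Shipping BV → Silverbay Ventures LLC (R2): 61% × 59% × 51% = 18.3549% of Copperline Mining NL.
Aggregating (R1): 10.2648% + 18.3549% = 28.6197%.

28.6197%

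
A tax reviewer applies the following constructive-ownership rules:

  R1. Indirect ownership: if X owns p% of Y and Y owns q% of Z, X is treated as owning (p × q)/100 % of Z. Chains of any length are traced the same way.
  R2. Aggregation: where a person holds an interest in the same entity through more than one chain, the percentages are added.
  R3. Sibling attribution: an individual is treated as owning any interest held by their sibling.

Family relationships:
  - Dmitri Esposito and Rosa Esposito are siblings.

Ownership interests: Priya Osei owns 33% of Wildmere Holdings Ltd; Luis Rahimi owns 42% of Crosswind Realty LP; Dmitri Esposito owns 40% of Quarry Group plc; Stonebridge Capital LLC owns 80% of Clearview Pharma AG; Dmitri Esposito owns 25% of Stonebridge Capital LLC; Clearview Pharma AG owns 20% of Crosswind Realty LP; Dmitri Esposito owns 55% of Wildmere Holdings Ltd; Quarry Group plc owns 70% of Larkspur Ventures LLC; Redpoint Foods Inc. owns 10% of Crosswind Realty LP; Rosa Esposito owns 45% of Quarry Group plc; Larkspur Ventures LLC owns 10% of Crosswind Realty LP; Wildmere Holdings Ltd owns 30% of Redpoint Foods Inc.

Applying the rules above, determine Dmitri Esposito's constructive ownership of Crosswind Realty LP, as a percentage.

By sibling attribution (R3), Dmitri Esposito is treated as also owning Rosa Esposito's interest in Quarry Group plc, giving 40% + 45% = 85%.
Chain via Quarry Group plc → Larkspur Ventures LLC (R1): 85% × 70% × 10% = 5.95% of Crosswind Realty LP.
Chain via Stonebridge Capital LLC → Clearview Pharma AG (R1): 25% × 80% × 20% = 4% of Crosswind Realty LP.
Chain via Wildmere Holdings Ltd → Redpoint Foods Inc. (R1): 55% × 30% × 10% = 1.65% of Crosswind Realty LP.
Aggregating (R2): 5.95% + 4% + 1.65% = 11.6%.

11.6%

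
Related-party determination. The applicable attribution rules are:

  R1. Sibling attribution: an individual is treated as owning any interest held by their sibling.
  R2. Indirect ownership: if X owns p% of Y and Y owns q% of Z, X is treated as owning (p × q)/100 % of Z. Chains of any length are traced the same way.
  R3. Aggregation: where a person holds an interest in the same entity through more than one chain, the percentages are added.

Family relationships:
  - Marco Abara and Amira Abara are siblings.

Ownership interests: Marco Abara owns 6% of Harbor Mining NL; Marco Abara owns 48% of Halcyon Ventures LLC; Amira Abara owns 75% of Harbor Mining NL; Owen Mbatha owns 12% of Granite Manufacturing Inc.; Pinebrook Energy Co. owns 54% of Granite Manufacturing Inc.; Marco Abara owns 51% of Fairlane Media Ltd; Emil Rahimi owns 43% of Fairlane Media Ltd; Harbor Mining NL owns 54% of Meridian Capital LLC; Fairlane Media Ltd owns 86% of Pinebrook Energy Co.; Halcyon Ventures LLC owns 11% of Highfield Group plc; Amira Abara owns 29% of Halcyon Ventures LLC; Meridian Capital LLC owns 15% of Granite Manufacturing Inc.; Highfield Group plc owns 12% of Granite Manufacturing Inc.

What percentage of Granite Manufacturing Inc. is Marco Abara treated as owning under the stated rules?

By sibling attribution (R1), Marco Abara is treated as also owning Amira Abara's interest in Harbor Mining NL, giving 6% + 75% = 81%.
By sibling attribution (R1), Marco Abara is treated as also owning Amira Abara's interest in Halcyon Ventures LLC, giving 48% + 29% = 77%.
Chain via Harbor Mining NL → Meridian Capital LLC (R2): 81% × 54% × 15% = 6.561% of Granite Manufacturing Inc.
Chain via Fairlane Media Ltd → Pinebrook Energy Co. (R2): 51% × 86% × 54% = 23.6844% of Granite Manufacturing Inc.
Chain via Halcyon Ventures LLC → Highfield Group plc (R2): 77% × 11% × 12% = 1.0164% of Granite Manufacturing Inc.
Aggregating (R3): 6.561% + 23.6844% + 1.0164% = 31.2618%.

31.2618%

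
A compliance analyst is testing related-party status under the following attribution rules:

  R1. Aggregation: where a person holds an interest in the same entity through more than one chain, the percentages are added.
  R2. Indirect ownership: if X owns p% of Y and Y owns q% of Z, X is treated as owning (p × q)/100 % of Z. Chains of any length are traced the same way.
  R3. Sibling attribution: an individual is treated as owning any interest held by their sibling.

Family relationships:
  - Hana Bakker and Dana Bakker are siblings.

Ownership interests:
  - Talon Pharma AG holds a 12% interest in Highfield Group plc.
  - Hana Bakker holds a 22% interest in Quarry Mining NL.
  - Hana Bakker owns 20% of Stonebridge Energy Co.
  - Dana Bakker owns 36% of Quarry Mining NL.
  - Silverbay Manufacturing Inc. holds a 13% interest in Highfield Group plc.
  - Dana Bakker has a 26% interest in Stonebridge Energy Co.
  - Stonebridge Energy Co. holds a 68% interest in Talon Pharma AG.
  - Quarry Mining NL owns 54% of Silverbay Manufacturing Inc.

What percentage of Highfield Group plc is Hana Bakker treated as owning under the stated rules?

By sibling attribution (R3), Hana Bakker is treated as also owning Dana Bakker's interest in Quarry Mining NL, giving 22% + 36% = 58%.
By sibling attribution (R3), Hana Bakker is treated as also owning Dana Bakker's interest in Stonebridge Energy Co, giving 20% + 26% = 46%.
Chain via Quarry Mining NL → Silverbay Manufacturing Inc. (R2): 58% × 54% × 13% = 4.0716% of Highfield Group plc.
Chain via Stonebridge Energy Co. → Talon Pharma AG (R2): 46% × 68% × 12% = 3.7536% of Highfield Group plc.
Aggregating (R1): 4.0716% + 3.7536% = 7.8252%.

7.8252%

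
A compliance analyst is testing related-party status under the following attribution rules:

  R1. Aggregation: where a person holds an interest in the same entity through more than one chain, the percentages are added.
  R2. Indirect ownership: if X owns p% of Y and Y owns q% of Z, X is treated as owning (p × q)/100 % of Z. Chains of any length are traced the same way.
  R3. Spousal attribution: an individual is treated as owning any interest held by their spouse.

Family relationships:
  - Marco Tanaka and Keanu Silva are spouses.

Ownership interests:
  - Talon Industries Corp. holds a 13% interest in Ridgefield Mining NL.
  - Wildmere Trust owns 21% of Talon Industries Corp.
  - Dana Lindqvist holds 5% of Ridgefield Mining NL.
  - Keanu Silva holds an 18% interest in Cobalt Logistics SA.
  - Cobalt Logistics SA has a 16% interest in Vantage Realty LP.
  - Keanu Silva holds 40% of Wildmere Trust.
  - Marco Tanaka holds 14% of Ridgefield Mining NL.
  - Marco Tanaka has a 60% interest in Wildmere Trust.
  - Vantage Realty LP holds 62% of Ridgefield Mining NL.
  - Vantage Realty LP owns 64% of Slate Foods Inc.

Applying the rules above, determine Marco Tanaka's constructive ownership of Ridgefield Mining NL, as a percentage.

By spousal attribution (R3), Marco Tanaka is treated as also owning Keanu Silva's interest in Wildmere Trust, giving 60% + 40% = 100%.
By spousal attribution (R3), Marco Tanaka is treated as owning Keanu Silva's 18% interest in Cobalt Logistics SA.
Chain via Wildmere Trust → Talon Industries Corp. (R2): 100% × 21% × 13% = 2.73% of Ridgefield Mining NL.
Direct interest in Ridgefield Mining NL: 14%.
Chain via Cobalt Logistics SA → Vantage Realty LP (R2): 18% × 16% × 62% = 1.7856% of Ridgefield Mining NL.
Aggregating (R1): 2.73% + 14% + 1.7856% = 18.5156%.

18.5156%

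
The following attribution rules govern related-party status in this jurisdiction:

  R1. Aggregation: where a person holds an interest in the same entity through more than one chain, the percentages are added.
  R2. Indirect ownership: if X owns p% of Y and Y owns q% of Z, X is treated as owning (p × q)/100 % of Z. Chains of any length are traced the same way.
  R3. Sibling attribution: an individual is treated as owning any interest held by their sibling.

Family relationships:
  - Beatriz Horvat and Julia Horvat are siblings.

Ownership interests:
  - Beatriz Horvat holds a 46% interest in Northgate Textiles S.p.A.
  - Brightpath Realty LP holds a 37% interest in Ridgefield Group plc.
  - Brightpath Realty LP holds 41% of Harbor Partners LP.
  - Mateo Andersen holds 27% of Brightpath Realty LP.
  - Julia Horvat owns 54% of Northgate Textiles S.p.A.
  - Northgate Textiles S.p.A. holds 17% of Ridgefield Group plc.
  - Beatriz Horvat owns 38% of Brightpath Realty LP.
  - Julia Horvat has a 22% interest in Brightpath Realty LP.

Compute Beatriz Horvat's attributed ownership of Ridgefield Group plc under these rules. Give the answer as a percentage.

By sibling attribution (R3), Beatriz Horvat is treated as also owning Julia Horvat's interest in Northgate Textiles S.p.A, giving 46% + 54% = 100%.
By sibling attribution (R3), Beatriz Horvat is treated as also owning Julia Horvat's interest in Brightpath Realty LP, giving 38% + 22% = 60%.
Chain via Northgate Textiles S.p.A. (R2): 100% × 17% = 17% of Ridgefield Group plc.
Chain via Brightpath Realty LP (R2): 60% × 37% = 22.2% of Ridgefield Group plc.
Aggregating (R1): 17% + 22.2% = 39.2%.

39.2%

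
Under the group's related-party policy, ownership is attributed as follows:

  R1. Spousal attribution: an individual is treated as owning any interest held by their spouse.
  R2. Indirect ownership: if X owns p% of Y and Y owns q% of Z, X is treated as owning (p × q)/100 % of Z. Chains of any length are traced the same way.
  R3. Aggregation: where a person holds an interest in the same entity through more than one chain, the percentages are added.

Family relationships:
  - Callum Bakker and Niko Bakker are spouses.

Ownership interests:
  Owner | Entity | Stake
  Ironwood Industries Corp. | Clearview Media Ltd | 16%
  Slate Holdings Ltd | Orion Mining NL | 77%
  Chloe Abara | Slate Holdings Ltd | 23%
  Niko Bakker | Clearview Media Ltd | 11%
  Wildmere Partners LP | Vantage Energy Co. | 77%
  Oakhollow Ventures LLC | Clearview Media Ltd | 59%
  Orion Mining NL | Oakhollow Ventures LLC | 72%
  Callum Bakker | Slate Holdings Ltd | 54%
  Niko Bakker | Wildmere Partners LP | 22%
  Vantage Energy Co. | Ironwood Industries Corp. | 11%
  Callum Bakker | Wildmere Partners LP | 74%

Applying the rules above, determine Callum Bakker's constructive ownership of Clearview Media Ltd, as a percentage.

By spousal attribution (R1), Callum Bakker is treated as also owning Niko Bakker's interest in Wildmere Partners LP, giving 74% + 22% = 96%.
By spousal attribution (R1), Callum Bakker is treated as owning Niko Bakker's 11% interest in Clearview Media Ltd.
Chain via Wildmere Partners LP → Vantage Energy Co. → Ironwood Industries Corp. (R2): 96% × 77% × 11% × 16% = 1.300992% of Clearview Media Ltd.
Chain via Slate Holdings Ltd → Orion Mining NL → Oakhollow Ventures LLC (R2): 54% × 77% × 72% × 59% = 17.663184% of Clearview Media Ltd.
Direct interest in Clearview Media Ltd: 11%.
Aggregating (R3): 1.300992% + 17.663184% + 11% = 29.964176%.

29.964176%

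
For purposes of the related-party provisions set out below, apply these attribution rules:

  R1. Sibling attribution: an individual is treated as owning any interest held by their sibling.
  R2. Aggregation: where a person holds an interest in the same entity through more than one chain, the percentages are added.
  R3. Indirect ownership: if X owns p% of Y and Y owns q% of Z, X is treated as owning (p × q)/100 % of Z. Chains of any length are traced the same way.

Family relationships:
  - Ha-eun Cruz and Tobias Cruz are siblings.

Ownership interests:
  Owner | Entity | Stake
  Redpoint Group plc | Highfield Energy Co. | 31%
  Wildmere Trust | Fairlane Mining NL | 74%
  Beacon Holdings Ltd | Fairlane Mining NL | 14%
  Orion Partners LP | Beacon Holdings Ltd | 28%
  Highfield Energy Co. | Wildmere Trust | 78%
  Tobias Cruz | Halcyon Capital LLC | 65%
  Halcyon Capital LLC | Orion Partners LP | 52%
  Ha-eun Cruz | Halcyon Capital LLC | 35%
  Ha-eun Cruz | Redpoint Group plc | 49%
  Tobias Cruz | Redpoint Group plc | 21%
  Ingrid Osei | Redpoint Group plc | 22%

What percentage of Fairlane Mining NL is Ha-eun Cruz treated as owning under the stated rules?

By sibling attribution (R1), Ha-eun Cruz is treated as also owning Tobias Cruz's interest in Halcyon Capital LLC, giving 35% + 65% = 100%.
By sibling attribution (R1), Ha-eun Cruz is treated as also owning Tobias Cruz's interest in Redpoint Group plc, giving 49% + 21% = 70%.
Chain via Halcyon Capital LLC → Orion Partners LP → Beacon Holdings Ltd (R3): 100% × 52% × 28% × 14% = 2.0384% of Fairlane Mining NL.
Chain via Redpoint Group plc → Highfield Energy Co. → Wildmere Trust (R3): 70% × 31% × 78% × 74% = 12.52524% of Fairlane Mining NL.
Aggregating (R2): 2.0384% + 12.52524% = 14.56364%.

14.56364%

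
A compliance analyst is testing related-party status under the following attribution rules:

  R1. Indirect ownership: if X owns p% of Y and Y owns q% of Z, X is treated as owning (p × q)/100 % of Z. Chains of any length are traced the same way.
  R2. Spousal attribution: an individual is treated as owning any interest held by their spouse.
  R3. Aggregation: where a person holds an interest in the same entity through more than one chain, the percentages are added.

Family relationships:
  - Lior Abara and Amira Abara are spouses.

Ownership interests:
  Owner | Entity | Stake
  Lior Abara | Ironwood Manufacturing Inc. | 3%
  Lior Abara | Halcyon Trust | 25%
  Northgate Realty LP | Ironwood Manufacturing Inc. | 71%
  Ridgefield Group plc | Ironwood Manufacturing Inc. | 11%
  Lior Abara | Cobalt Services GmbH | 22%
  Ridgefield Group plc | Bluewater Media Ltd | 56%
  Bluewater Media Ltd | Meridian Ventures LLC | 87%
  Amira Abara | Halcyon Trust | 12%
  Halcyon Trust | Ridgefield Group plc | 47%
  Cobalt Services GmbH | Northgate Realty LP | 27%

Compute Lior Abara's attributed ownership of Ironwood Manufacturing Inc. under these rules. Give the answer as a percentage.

By spousal attribution (R2), Lior Abara is treated as also owning Amira Abara's interest in Halcyon Trust, giving 25% + 12% = 37%.
Chain via Cobalt Services GmbH → Northgate Realty LP (R1): 22% × 27% × 71% = 4.2174% of Ironwood Manufacturing Inc.
Chain via Halcyon Trust → Ridgefield Group plc (R1): 37% × 47% × 11% = 1.9129% of Ironwood Manufacturing Inc.
Direct interest in Ironwood Manufacturing Inc: 3%.
Aggregating (R3): 4.2174% + 1.9129% + 3% = 9.1303%.

9.1303%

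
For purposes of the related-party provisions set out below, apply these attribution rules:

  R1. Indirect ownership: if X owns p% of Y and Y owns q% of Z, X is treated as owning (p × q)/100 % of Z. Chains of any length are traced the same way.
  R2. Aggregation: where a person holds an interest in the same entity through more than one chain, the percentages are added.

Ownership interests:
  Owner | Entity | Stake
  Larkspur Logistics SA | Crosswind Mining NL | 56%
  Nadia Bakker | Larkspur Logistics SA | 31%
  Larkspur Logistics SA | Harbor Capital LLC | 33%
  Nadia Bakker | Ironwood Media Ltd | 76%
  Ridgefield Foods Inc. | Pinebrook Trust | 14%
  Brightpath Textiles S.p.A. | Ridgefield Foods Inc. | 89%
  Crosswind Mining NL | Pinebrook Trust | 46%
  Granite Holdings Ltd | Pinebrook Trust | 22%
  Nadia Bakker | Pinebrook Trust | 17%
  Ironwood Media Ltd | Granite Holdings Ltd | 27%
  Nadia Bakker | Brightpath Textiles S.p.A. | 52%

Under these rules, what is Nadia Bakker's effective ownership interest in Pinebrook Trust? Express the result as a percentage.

Chain via Larkspur Logistics SA → Crosswind Mining NL (R1): 31% × 56% × 46% = 7.9856% of Pinebrook Trust.
Chain via Brightpath Textiles S.p.A. → Ridgefield Foods Inc. (R1): 52% × 89% × 14% = 6.4792% of Pinebrook Trust.
Chain via Ironwood Media Ltd → Granite Holdings Ltd (R1): 76% × 27% × 22% = 4.5144% of Pinebrook Trust.
Direct interest in Pinebrook Trust: 17%.
Aggregating (R2): 7.9856% + 6.4792% + 4.5144% + 17% = 35.9792%.

35.9792%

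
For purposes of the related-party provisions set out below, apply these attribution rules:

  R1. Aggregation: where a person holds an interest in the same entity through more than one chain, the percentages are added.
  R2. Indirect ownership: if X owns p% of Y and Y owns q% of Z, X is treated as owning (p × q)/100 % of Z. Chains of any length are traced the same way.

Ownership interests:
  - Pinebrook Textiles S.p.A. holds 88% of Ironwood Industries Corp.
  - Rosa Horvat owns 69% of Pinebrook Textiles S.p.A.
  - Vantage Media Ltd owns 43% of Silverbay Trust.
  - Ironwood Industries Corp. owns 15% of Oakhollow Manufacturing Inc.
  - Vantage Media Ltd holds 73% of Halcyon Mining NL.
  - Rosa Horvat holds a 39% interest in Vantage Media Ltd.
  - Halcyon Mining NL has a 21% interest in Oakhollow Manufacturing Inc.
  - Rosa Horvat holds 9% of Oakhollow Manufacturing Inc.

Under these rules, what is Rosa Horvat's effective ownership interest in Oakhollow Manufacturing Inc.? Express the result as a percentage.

24.0867%

Chain via Vantage Media Ltd → Halcyon Mining NL (R2): 39% × 73% × 21% = 5.9787% of Oakhollow Manufacturing Inc.
Chain via Pinebrook Textiles S.p.A. → Ironwood Industries Corp. (R2): 69% × 88% × 15% = 9.108% of Oakhollow Manufacturing Inc.
Direct interest in Oakhollow Manufacturing Inc: 9%.
Aggregating (R1): 5.9787% + 9.108% + 9% = 24.0867%.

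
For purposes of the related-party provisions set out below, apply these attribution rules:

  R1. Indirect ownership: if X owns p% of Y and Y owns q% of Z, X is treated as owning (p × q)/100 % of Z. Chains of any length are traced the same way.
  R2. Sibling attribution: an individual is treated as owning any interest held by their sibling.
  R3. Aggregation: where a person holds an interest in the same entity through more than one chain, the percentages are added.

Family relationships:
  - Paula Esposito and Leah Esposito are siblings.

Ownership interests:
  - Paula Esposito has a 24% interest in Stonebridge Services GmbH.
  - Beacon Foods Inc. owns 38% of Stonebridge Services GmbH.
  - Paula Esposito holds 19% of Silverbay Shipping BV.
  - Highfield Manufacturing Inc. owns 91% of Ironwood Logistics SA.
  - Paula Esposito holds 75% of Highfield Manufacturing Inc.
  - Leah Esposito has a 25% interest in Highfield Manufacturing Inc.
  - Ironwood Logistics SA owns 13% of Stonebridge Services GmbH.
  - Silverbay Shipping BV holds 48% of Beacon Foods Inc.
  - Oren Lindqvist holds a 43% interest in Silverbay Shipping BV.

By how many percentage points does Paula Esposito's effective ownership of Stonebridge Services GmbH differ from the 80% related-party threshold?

By sibling attribution (R2), Paula Esposito is treated as also owning Leah Esposito's interest in Highfield Manufacturing Inc, giving 75% + 25% = 100%.
Chain via Silverbay Shipping BV → Beacon Foods Inc. (R1): 19% × 48% × 38% = 3.4656% of Stonebridge Services GmbH.
Chain via Highfield Manufacturing Inc. → Ironwood Logistics SA (R1): 100% × 91% × 13% = 11.83% of Stonebridge Services GmbH.
Direct interest in Stonebridge Services GmbH: 24%.
Aggregating (R3): 3.4656% + 11.83% + 24% = 39.2956%.
39.2956% falls short of the 80% threshold by 40.7044 percentage points.

40.7044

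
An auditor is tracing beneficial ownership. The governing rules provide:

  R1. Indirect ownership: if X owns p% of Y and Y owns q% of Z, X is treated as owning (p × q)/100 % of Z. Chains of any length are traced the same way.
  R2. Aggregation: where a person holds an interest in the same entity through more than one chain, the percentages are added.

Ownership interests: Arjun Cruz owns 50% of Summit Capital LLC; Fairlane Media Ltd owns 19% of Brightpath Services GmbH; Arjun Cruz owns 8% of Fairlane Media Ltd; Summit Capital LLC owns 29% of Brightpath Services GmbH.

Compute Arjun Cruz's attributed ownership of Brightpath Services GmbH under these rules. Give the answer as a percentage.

Chain via Fairlane Media Ltd (R1): 8% × 19% = 1.52% of Brightpath Services GmbH.
Chain via Summit Capital LLC (R1): 50% × 29% = 14.5% of Brightpath Services GmbH.
Aggregating (R2): 1.52% + 14.5% = 16.02%.

16.02%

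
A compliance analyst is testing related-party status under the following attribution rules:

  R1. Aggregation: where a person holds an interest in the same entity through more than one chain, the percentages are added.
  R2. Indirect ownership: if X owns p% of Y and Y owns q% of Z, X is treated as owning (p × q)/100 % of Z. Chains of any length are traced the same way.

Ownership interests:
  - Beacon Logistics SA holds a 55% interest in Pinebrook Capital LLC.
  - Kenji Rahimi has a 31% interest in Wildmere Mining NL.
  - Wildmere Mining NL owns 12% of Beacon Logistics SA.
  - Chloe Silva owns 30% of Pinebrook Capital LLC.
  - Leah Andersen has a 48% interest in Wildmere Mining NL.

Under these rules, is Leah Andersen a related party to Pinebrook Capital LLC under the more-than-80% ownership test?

Chain via Wildmere Mining NL → Beacon Logistics SA (R2): 48% × 12% × 55% = 3.168% of Pinebrook Capital LLC.
3.168% does not exceed the 80% threshold, so Leah is not a related party to Pinebrook Capital LLC.

No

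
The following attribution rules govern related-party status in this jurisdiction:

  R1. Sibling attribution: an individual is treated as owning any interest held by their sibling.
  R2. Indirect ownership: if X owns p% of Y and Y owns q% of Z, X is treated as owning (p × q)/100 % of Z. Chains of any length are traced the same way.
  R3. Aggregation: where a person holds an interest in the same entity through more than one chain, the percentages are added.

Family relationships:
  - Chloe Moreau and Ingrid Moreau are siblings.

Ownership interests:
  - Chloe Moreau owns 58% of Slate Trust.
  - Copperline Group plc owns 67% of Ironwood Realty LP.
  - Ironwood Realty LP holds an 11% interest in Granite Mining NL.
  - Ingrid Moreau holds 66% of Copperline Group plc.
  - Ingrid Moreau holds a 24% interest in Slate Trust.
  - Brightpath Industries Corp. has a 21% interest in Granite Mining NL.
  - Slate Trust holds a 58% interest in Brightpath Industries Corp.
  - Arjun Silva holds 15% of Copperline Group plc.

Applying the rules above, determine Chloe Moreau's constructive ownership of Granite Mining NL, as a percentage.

14.8518%

By sibling attribution (R1), Chloe Moreau is treated as also owning Ingrid Moreau's interest in Slate Trust, giving 58% + 24% = 82%.
By sibling attribution (R1), Chloe Moreau is treated as owning Ingrid Moreau's 66% interest in Copperline Group plc.
Chain via Slate Trust → Brightpath Industries Corp. (R2): 82% × 58% × 21% = 9.9876% of Granite Mining NL.
Chain via Copperline Group plc → Ironwood Realty LP (R2): 66% × 67% × 11% = 4.8642% of Granite Mining NL.
Aggregating (R3): 9.9876% + 4.8642% = 14.8518%.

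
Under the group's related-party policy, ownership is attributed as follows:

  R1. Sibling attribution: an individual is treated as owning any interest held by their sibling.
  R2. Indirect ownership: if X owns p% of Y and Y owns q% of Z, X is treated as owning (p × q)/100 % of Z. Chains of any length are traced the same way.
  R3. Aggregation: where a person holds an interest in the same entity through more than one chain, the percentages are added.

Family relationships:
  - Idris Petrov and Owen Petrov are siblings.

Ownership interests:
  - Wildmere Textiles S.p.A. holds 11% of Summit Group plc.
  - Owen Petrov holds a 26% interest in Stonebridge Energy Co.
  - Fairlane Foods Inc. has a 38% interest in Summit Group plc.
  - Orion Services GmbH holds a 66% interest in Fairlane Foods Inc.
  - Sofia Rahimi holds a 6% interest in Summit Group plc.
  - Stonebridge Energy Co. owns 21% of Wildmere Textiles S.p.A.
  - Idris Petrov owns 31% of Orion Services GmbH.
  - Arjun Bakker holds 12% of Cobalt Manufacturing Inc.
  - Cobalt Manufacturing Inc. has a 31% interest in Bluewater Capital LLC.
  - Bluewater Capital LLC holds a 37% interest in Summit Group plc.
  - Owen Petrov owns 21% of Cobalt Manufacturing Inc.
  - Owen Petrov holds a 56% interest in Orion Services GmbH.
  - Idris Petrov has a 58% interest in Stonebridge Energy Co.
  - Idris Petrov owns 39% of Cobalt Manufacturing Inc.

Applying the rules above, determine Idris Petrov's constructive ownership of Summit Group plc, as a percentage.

By sibling attribution (R1), Idris Petrov is treated as also owning Owen Petrov's interest in Stonebridge Energy Co, giving 58% + 26% = 84%.
By sibling attribution (R1), Idris Petrov is treated as also owning Owen Petrov's interest in Orion Services GmbH, giving 31% + 56% = 87%.
By sibling attribution (R1), Idris Petrov is treated as also owning Owen Petrov's interest in Cobalt Manufacturing Inc, giving 39% + 21% = 60%.
Chain via Stonebridge Energy Co. → Wildmere Textiles S.p.A. (R2): 84% × 21% × 11% = 1.9404% of Summit Group plc.
Chain via Orion Services GmbH → Fairlane Foods Inc. (R2): 87% × 66% × 38% = 21.8196% of Summit Group plc.
Chain via Cobalt Manufacturing Inc. → Bluewater Capital LLC (R2): 60% × 31% × 37% = 6.882% of Summit Group plc.
Aggregating (R3): 1.9404% + 21.8196% + 6.882% = 30.642%.

30.642%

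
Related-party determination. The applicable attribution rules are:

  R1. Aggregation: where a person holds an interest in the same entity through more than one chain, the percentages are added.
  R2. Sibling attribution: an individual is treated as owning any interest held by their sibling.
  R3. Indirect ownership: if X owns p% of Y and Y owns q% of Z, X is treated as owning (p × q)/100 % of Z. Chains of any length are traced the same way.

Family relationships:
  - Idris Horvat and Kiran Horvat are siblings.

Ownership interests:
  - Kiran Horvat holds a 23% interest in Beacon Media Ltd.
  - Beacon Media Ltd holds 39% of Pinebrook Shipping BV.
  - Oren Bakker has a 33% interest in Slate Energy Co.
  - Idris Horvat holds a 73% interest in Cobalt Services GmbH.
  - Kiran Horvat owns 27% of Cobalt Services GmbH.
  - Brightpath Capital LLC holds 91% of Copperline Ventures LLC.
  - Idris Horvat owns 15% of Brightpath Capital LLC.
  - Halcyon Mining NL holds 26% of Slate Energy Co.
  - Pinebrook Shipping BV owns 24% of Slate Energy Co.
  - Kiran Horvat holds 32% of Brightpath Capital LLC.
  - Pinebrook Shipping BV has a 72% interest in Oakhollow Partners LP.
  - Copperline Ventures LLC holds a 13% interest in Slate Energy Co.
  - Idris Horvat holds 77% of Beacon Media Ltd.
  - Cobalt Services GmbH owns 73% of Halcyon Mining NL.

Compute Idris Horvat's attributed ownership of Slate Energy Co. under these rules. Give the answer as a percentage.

33.9001%

By sibling attribution (R2), Idris Horvat is treated as also owning Kiran Horvat's interest in Brightpath Capital LLC, giving 15% + 32% = 47%.
By sibling attribution (R2), Idris Horvat is treated as also owning Kiran Horvat's interest in Beacon Media Ltd, giving 77% + 23% = 100%.
By sibling attribution (R2), Idris Horvat is treated as also owning Kiran Horvat's interest in Cobalt Services GmbH, giving 73% + 27% = 100%.
Chain via Brightpath Capital LLC → Copperline Ventures LLC (R3): 47% × 91% × 13% = 5.5601% of Slate Energy Co.
Chain via Beacon Media Ltd → Pinebrook Shipping BV (R3): 100% × 39% × 24% = 9.36% of Slate Energy Co.
Chain via Cobalt Services GmbH → Halcyon Mining NL (R3): 100% × 73% × 26% = 18.98% of Slate Energy Co.
Aggregating (R1): 5.5601% + 9.36% + 18.98% = 33.9001%.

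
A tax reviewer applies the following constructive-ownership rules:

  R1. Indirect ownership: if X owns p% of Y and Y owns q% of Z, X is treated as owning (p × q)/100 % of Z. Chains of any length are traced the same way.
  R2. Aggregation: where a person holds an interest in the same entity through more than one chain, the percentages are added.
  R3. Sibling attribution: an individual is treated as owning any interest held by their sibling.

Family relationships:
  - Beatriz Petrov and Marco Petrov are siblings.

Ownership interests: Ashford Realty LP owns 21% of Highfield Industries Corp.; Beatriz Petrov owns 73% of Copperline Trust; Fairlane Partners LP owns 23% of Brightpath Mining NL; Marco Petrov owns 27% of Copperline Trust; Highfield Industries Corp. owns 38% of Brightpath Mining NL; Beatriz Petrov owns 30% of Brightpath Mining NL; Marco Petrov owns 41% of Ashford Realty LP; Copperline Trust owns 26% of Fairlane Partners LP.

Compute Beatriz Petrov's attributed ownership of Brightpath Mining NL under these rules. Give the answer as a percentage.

39.2518%

By sibling attribution (R3), Beatriz Petrov is treated as also owning Marco Petrov's interest in Copperline Trust, giving 73% + 27% = 100%.
By sibling attribution (R3), Beatriz Petrov is treated as owning Marco Petrov's 41% interest in Ashford Realty LP.
Chain via Copperline Trust → Fairlane Partners LP (R1): 100% × 26% × 23% = 5.98% of Brightpath Mining NL.
Direct interest in Brightpath Mining NL: 30%.
Chain via Ashford Realty LP → Highfield Industries Corp. (R1): 41% × 21% × 38% = 3.2718% of Brightpath Mining NL.
Aggregating (R2): 5.98% + 30% + 3.2718% = 39.2518%.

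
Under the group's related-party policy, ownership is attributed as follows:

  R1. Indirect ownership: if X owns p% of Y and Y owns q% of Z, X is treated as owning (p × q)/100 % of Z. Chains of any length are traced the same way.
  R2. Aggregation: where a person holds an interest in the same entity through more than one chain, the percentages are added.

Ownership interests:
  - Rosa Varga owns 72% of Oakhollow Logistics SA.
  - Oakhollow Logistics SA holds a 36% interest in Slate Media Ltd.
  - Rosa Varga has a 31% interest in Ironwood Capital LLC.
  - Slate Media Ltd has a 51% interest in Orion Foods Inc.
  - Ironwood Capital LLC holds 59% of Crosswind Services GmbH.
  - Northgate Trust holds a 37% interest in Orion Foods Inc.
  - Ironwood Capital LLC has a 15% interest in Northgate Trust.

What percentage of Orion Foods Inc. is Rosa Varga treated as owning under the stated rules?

14.9397%

Chain via Oakhollow Logistics SA → Slate Media Ltd (R1): 72% × 36% × 51% = 13.2192% of Orion Foods Inc.
Chain via Ironwood Capital LLC → Northgate Trust (R1): 31% × 15% × 37% = 1.7205% of Orion Foods Inc.
Aggregating (R2): 13.2192% + 1.7205% = 14.9397%.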